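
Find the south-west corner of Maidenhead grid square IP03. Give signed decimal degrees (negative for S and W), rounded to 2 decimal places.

Field I=8, P=15: +8·20° lon, +15·10° lat → SW at lon -20°, lat 60°.
Square 0, 3: +0·2° lon, +3·1° lat → SW at lon -20°, lat 63°.
latitude 63.00, longitude -20.00.

63.00, -20.00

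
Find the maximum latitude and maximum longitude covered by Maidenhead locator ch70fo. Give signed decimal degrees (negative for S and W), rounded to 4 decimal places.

-19.3750, -125.5000

Field C=2, H=7: +2·20° lon, +7·10° lat → SW at lon -140°, lat -20°.
Square 7, 0: +7·2° lon, +0·1° lat → SW at lon -126°, lat -20°.
Subsquare f=5, o=14: +5·0.0833333° lon, +14·0.0416667° lat → SW at lon -125.583°, lat -19.4167°.
Cell spans 0.0833333° lon × 0.0416667° lat. NE corner is SW corner plus one full cell.
latitude -19.3750, longitude -125.5000.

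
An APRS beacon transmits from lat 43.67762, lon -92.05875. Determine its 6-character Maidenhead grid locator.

Shift to the Maidenhead origin (180°W, 90°S): lon 87.9412, lat 133.6776.
Field: lon ⌊87.9412/20⌋ = 4 → E; lat ⌊133.6776/10⌋ = 13 → N.
Square: lon ⌊7.9412/2⌋ = 3; lat ⌊3.6776/1⌋ = 3.
Subsquare: lon ⌊1.9412/0.0833333⌋ = 23 → x; lat ⌊0.6776/0.0416667⌋ = 16 → q.

EN33xq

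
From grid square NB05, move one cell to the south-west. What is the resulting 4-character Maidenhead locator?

Longitude square 0; −1 → -1, wraps to 9, carry into field.
Longitude field N = 13; −1 → 12 = M.
Latitude square 5; −1 → 4.

MB94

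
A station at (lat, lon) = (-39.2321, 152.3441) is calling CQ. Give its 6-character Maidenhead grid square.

Offset from 180°W / 90°S: lon 332.3441°, lat 50.7679°.
Field: lon ⌊332.3441/20⌋ = 16 → Q; lat ⌊50.7679/10⌋ = 5 → F.
Square: lon ⌊12.3441/2⌋ = 6; lat ⌊0.7679/1⌋ = 0.
Subsquare: lon ⌊0.3441/0.0833333⌋ = 4 → e; lat ⌊0.7679/0.0416667⌋ = 18 → s.

QF60es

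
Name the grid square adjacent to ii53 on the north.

Latitude square 3; +1 → 4.
The longitude characters are unchanged.

II54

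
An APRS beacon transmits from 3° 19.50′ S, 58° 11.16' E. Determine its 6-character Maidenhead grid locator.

Add 180° to longitude and 90° to latitude: 238.1860, 86.6750.
Field: 238.1860/20 → 11 → L, 86.6750/10 → 8 → I; chars LI.
Square: 18.1860/2 → 9, 6.6750/1 → 6; chars 96.
Subsquare: 0.1860/0.0833333 → 2 → c, 0.6750/0.0416667 → 16 → q; chars cq.

LI96cq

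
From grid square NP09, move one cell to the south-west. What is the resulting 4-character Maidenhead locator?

Longitude square 0; −1 → -1, wraps to 9, carry into field.
Longitude field N = 13; −1 → 12 = M.
Latitude square 9; −1 → 8.

MP98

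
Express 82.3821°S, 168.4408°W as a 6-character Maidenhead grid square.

AA57so

Offset from 180°W / 90°S: lon 11.5592°, lat 7.6179°.
Field: lon ⌊11.5592/20⌋ = 0 → A; lat ⌊7.6179/10⌋ = 0 → A.
Square: lon ⌊11.5592/2⌋ = 5; lat ⌊7.6179/1⌋ = 7.
Subsquare: lon ⌊1.5592/0.0833333⌋ = 18 → s; lat ⌊0.6179/0.0416667⌋ = 14 → o.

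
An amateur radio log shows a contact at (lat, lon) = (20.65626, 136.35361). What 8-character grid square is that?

PL80ep27

Add 180° to longitude and 90° to latitude: 316.35361, 110.65626.
Field: 316.35361/20 → 15 → P, 110.65626/10 → 11 → L; chars PL.
Square: 16.35361/2 → 8, 0.65626/1 → 0; chars 80.
Subsquare: 0.35361/0.0833333 → 4 → e, 0.65626/0.0416667 → 15 → p; chars ep.
Extended square: 0.02028/0.00833333 → 2, 0.03126/0.00416667 → 7; chars 27.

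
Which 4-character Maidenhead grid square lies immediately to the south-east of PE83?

Longitude square 8; +1 → 9.
Latitude square 3; −1 → 2.

PE92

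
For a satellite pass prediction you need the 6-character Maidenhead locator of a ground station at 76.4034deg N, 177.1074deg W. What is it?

AQ16kj

Shift to the Maidenhead origin (180°W, 90°S): lon 2.8926, lat 166.4034.
Field: 2.8926/20 → 0 → A, 166.4034/10 → 16 → Q; chars AQ.
Square: 2.8926/2 → 1, 6.4034/1 → 6; chars 16.
Subsquare: 0.8926/0.0833333 → 10 → k, 0.4034/0.0416667 → 9 → j; chars kj.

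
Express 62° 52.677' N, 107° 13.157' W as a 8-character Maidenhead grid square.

DP62jv30

Offset from 180°W / 90°S: lon 72.78072°, lat 152.87795°.
Field: 72.78072/20 → 3 → D, 152.87795/10 → 15 → P; chars DP.
Square: 12.78072/2 → 6, 2.87795/1 → 2; chars 62.
Subsquare: 0.78072/0.0833333 → 9 → j, 0.87795/0.0416667 → 21 → v; chars jv.
Extended square: 0.03072/0.00833333 → 3, 0.00295/0.00416667 → 0; chars 30.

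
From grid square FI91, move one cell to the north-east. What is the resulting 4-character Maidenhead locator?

GI02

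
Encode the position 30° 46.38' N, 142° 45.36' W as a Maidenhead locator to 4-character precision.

Shift to the Maidenhead origin (180°W, 90°S): lon 37.24, lat 120.77.
Field: 37.24/20 → 1 → B, 120.77/10 → 12 → M; chars BM.
Square: 17.24/2 → 8, 0.77/1 → 0; chars 80.

BM80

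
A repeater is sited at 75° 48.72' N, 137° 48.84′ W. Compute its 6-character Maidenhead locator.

CQ15ct

Add 180° to longitude and 90° to latitude: 42.1860, 165.8120.
Field: 42.1860/20 → 2 → C, 165.8120/10 → 16 → Q; chars CQ.
Square: 2.1860/2 → 1, 5.8120/1 → 5; chars 15.
Subsquare: 0.1860/0.0833333 → 2 → c, 0.8120/0.0416667 → 19 → t; chars ct.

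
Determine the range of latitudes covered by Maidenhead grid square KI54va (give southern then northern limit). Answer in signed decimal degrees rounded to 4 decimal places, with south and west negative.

Field K=10, I=8: +10·20° lon, +8·10° lat → SW at lon 20°, lat -10°.
Square 5, 4: +5·2° lon, +4·1° lat → SW at lon 30°, lat -6°.
Subsquare v=21, a=0: +21·0.0833333° lon, +0·0.0416667° lat → SW at lon 31.75°, lat -6°.
Cell spans 0.0833333° lon × 0.0416667° lat.
south -6.0000, north -5.9583.

-6.0000, -5.9583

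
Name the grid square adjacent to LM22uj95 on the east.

LM22vj05

Longitude extended square 9; +1 → 10, wraps to 0, carry into subsquare.
Longitude subsquare u = 20; +1 → 21 = v.
The latitude characters are unchanged.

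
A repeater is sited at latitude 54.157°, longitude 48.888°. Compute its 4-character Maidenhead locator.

LO44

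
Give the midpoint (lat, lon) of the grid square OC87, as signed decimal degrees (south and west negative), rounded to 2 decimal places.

Field O=14, C=2: +14·20° lon, +2·10° lat → SW at lon 100°, lat -70°.
Square 8, 7: +8·2° lon, +7·1° lat → SW at lon 116°, lat -63°.
Cell spans 2° lon × 1° lat. Centre is SW corner plus half of each.
latitude -62.50, longitude 117.00.

-62.50, 117.00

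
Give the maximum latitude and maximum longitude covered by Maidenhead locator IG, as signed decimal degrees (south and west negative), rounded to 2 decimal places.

-20.00, 0.00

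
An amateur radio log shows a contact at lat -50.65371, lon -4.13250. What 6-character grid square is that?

ID79wi

Offset from 180°W / 90°S: lon 175.8675°, lat 39.3463°.
Field: lon ⌊175.8675/20⌋ = 8 → I; lat ⌊39.3463/10⌋ = 3 → D.
Square: lon ⌊15.8675/2⌋ = 7; lat ⌊9.3463/1⌋ = 9.
Subsquare: lon ⌊1.8675/0.0833333⌋ = 22 → w; lat ⌊0.3463/0.0416667⌋ = 8 → i.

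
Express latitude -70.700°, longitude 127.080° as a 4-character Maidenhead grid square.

Shift to the Maidenhead origin (180°W, 90°S): lon 307.08, lat 19.30.
Field: 307.08/20 → 15 → P, 19.30/10 → 1 → B; chars PB.
Square: 7.08/2 → 3, 9.30/1 → 9; chars 39.

PB39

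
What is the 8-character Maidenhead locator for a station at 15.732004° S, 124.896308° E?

Offset from 180°W / 90°S: lon 304.89631°, lat 74.26800°.
Field (20°×10°, letters A–R): 304.89631/20 → 15 → P, 74.26800/10 → 7 → H; chars PH.
Square (2°×1°, digits 0–9): 4.89631/2 → 2, 4.26800/1 → 4; chars 24.
Subsquare (5′×2.5′, letters a–x): 0.89631/0.0833333 → 10 → k, 0.26800/0.0416667 → 6 → g; chars kg.
Extended square (30″×15″, digits 0–9): 0.06297/0.00833333 → 7, 0.01800/0.00416667 → 4; chars 74.

PH24kg74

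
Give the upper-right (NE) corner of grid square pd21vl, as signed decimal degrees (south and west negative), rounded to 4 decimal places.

-58.5000, 125.8333

Field P=15, D=3: +15·20° lon, +3·10° lat → SW at lon 120°, lat -60°.
Square 2, 1: +2·2° lon, +1·1° lat → SW at lon 124°, lat -59°.
Subsquare v=21, l=11: +21·0.0833333° lon, +11·0.0416667° lat → SW at lon 125.75°, lat -58.5417°.
Cell spans 0.0833333° lon × 0.0416667° lat. NE corner is SW corner plus one full cell.
latitude -58.5000, longitude 125.8333.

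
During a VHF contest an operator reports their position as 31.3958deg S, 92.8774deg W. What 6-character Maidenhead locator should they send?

Add 180° to longitude and 90° to latitude: 87.1226, 58.6042.
Field: 87.1226/20 → 4 → E, 58.6042/10 → 5 → F; chars EF.
Square: 7.1226/2 → 3, 8.6042/1 → 8; chars 38.
Subsquare: 1.1226/0.0833333 → 13 → n, 0.6042/0.0416667 → 14 → o; chars no.

EF38no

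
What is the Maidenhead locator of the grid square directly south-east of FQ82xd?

FQ92ac

Longitude subsquare x = 23; +1 → 24, wraps to 0 = a, carry into square.
Longitude square 8; +1 → 9.
Latitude subsquare d = 3; −1 → 2 = c.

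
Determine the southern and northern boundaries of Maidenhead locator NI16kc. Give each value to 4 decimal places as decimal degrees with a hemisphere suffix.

3.9167° S, 3.8750° S

Field N=13, I=8: +13·20° lon, +8·10° lat → SW at lon 80°, lat -10°.
Square 1, 6: +1·2° lon, +6·1° lat → SW at lon 82°, lat -4°.
Subsquare k=10, c=2: +10·0.0833333° lon, +2·0.0416667° lat → SW at lon 82.8333°, lat -3.91667°.
Cell spans 0.0833333° lon × 0.0416667° lat.
south 3.9167° S, north 3.8750° S.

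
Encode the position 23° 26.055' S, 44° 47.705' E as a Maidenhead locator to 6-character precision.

LG26jn

Shift to the Maidenhead origin (180°W, 90°S): lon 224.7951, lat 66.5658.
Field: 224.7951/20 → 11 → L, 66.5658/10 → 6 → G; chars LG.
Square: 4.7951/2 → 2, 6.5658/1 → 6; chars 26.
Subsquare: 0.7951/0.0833333 → 9 → j, 0.5658/0.0416667 → 13 → n; chars jn.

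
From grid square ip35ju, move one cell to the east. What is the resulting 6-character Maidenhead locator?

Longitude subsquare j = 9; +1 → 10 = k.
The latitude characters are unchanged.

IP35ku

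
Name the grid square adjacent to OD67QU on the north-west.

OD67pv

Longitude subsquare q = 16; −1 → 15 = p.
Latitude subsquare u = 20; +1 → 21 = v.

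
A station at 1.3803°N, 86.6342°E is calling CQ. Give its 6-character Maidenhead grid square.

NJ31hj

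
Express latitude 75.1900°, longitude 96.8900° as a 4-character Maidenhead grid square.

NQ85

Add 180° to longitude and 90° to latitude: 276.89, 165.19.
Field (20°×10°, letters A–R): lon ⌊276.89/20⌋ = 13 → N; lat ⌊165.19/10⌋ = 16 → Q.
Square (2°×1°, digits 0–9): lon ⌊16.89/2⌋ = 8; lat ⌊5.19/1⌋ = 5.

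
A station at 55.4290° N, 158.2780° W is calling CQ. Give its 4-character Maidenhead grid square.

BO05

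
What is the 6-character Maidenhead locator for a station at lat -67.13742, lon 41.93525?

LC02xu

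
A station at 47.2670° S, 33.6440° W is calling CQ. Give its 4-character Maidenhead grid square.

HE32

Shift to the Maidenhead origin (180°W, 90°S): lon 146.36, lat 42.73.
Field: 146.36/20 → 7 → H, 42.73/10 → 4 → E; chars HE.
Square: 6.36/2 → 3, 2.73/1 → 2; chars 32.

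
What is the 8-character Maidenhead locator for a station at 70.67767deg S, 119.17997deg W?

DB09jh87

Add 180° to longitude and 90° to latitude: 60.82003, 19.32233.
Field (20°×10°, letters A–R): 60.82003/20 → 3 → D, 19.32233/10 → 1 → B; chars DB.
Square (2°×1°, digits 0–9): 0.82003/2 → 0, 9.32233/1 → 9; chars 09.
Subsquare (5′×2.5′, letters a–x): 0.82003/0.0833333 → 9 → j, 0.32233/0.0416667 → 7 → h; chars jh.
Extended square (30″×15″, digits 0–9): 0.07003/0.00833333 → 8, 0.03066/0.00416667 → 7; chars 87.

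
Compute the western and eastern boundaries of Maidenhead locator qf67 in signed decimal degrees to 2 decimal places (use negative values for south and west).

152.00, 154.00

Field Q=16, F=5: +16·20° lon, +5·10° lat → SW at lon 140°, lat -40°.
Square 6, 7: +6·2° lon, +7·1° lat → SW at lon 152°, lat -33°.
Cell spans 2° lon × 1° lat.
west 152.00, east 154.00.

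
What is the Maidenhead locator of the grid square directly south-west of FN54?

FN43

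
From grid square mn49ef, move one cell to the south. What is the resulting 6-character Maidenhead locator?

MN49ee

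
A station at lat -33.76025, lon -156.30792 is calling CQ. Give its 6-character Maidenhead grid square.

Offset from 180°W / 90°S: lon 23.6921°, lat 56.2398°.
Field: lon ⌊23.6921/20⌋ = 1 → B; lat ⌊56.2398/10⌋ = 5 → F.
Square: lon ⌊3.6921/2⌋ = 1; lat ⌊6.2398/1⌋ = 6.
Subsquare: lon ⌊1.6921/0.0833333⌋ = 20 → u; lat ⌊0.2398/0.0416667⌋ = 5 → f.

BF16uf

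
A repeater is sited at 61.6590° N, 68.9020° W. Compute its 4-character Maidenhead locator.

FP51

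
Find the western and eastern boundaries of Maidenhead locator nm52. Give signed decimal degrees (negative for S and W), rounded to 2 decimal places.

Field N=13, M=12: +13·20° lon, +12·10° lat → SW at lon 80°, lat 30°.
Square 5, 2: +5·2° lon, +2·1° lat → SW at lon 90°, lat 32°.
Cell spans 2° lon × 1° lat.
west 90.00, east 92.00.

90.00, 92.00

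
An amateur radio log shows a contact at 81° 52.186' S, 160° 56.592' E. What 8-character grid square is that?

RA08ld31

Offset from 180°W / 90°S: lon 340.94320°, lat 8.13023°.
Field (20°×10°, letters A–R): lon ⌊340.94320/20⌋ = 17 → R; lat ⌊8.13023/10⌋ = 0 → A.
Square (2°×1°, digits 0–9): lon ⌊0.94320/2⌋ = 0; lat ⌊8.13023/1⌋ = 8.
Subsquare (5′×2.5′, letters a–x): lon ⌊0.94320/0.0833333⌋ = 11 → l; lat ⌊0.13023/0.0416667⌋ = 3 → d.
Extended square (30″×15″, digits 0–9): lon ⌊0.02653/0.00833333⌋ = 3; lat ⌊0.00523/0.00416667⌋ = 1.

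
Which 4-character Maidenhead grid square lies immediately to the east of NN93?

ON03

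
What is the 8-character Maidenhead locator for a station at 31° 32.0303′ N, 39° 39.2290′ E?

KM91tm88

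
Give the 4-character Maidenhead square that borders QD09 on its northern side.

Latitude square 9; +1 → 10, wraps to 0, carry into field.
Latitude field D = 3; +1 → 4 = E.
The longitude characters are unchanged.

QE00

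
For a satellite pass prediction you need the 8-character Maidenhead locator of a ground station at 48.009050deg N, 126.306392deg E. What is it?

PN38da62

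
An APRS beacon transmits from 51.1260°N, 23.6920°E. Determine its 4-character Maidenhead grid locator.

KO11

Add 180° to longitude and 90° to latitude: 203.69, 141.13.
Field: 203.69/20 → 10 → K, 141.13/10 → 14 → O; chars KO.
Square: 3.69/2 → 1, 1.13/1 → 1; chars 11.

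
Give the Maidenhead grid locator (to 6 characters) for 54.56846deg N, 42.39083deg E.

LO14en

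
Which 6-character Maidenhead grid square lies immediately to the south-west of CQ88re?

CQ88qd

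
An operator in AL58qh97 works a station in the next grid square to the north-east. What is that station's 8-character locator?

AL58rh08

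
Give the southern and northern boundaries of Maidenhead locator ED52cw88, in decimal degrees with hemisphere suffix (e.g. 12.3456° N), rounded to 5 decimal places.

Field E=4, D=3: +4·20° lon, +3·10° lat → SW at lon -100°, lat -60°.
Square 5, 2: +5·2° lon, +2·1° lat → SW at lon -90°, lat -58°.
Subsquare c=2, w=22: +2·0.0833333° lon, +22·0.0416667° lat → SW at lon -89.8333°, lat -57.0833°.
Extended square 8, 8: +8·0.00833333° lon, +8·0.00416667° lat → SW at lon -89.7667°, lat -57.05°.
Cell spans 0.00833333° lon × 0.00416667° lat.
south 57.05000° S, north 57.04583° S.

57.05000° S, 57.04583° S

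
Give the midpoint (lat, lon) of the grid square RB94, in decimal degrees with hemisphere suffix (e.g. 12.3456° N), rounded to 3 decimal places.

75.500° S, 179.000° E

Field R=17, B=1: +17·20° lon, +1·10° lat → SW at lon 160°, lat -80°.
Square 9, 4: +9·2° lon, +4·1° lat → SW at lon 178°, lat -76°.
Cell spans 2° lon × 1° lat. Centre is SW corner plus half of each.
latitude 75.500° S, longitude 179.000° E.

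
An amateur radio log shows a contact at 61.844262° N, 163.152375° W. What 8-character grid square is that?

Add 180° to longitude and 90° to latitude: 16.84762, 151.84426.
Field (20°×10°, letters A–R): 16.84762/20 → 0 → A, 151.84426/10 → 15 → P; chars AP.
Square (2°×1°, digits 0–9): 16.84762/2 → 8, 1.84426/1 → 1; chars 81.
Subsquare (5′×2.5′, letters a–x): 0.84762/0.0833333 → 10 → k, 0.84426/0.0416667 → 20 → u; chars ku.
Extended square (30″×15″, digits 0–9): 0.01429/0.00833333 → 1, 0.01093/0.00416667 → 2; chars 12.

AP81ku12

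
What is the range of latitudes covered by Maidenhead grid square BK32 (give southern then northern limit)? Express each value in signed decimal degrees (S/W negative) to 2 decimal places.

Field B=1, K=10: +1·20° lon, +10·10° lat → SW at lon -160°, lat 10°.
Square 3, 2: +3·2° lon, +2·1° lat → SW at lon -154°, lat 12°.
Cell spans 2° lon × 1° lat.
south 12.00, north 13.00.

12.00, 13.00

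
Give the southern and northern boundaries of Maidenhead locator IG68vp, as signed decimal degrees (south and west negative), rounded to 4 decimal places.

-21.3750, -21.3333

Field I=8, G=6: +8·20° lon, +6·10° lat → SW at lon -20°, lat -30°.
Square 6, 8: +6·2° lon, +8·1° lat → SW at lon -8°, lat -22°.
Subsquare v=21, p=15: +21·0.0833333° lon, +15·0.0416667° lat → SW at lon -6.25°, lat -21.375°.
Cell spans 0.0833333° lon × 0.0416667° lat.
south -21.3750, north -21.3333.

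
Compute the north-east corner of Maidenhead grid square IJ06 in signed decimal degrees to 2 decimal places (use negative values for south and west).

7.00, -18.00

Field I=8, J=9: +8·20° lon, +9·10° lat → SW at lon -20°, lat 0°.
Square 0, 6: +0·2° lon, +6·1° lat → SW at lon -20°, lat 6°.
Cell spans 2° lon × 1° lat. NE corner is SW corner plus one full cell.
latitude 7.00, longitude -18.00.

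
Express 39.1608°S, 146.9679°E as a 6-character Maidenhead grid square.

Shift to the Maidenhead origin (180°W, 90°S): lon 326.9679, lat 50.8392.
Field: lon ⌊326.9679/20⌋ = 16 → Q; lat ⌊50.8392/10⌋ = 5 → F.
Square: lon ⌊6.9679/2⌋ = 3; lat ⌊0.8392/1⌋ = 0.
Subsquare: lon ⌊0.9679/0.0833333⌋ = 11 → l; lat ⌊0.8392/0.0416667⌋ = 20 → u.

QF30lu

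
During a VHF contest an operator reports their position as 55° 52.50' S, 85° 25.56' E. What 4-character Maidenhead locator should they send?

Offset from 180°W / 90°S: lon 265.43°, lat 34.12°.
Field (20°×10°, letters A–R): 265.43/20 → 13 → N, 34.12/10 → 3 → D; chars ND.
Square (2°×1°, digits 0–9): 5.43/2 → 2, 4.12/1 → 4; chars 24.

ND24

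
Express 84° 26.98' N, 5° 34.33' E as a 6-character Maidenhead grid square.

JR24sk

Offset from 180°W / 90°S: lon 185.5722°, lat 174.4497°.
Field (20°×10°, letters A–R): 185.5722/20 → 9 → J, 174.4497/10 → 17 → R; chars JR.
Square (2°×1°, digits 0–9): 5.5722/2 → 2, 4.4497/1 → 4; chars 24.
Subsquare (5′×2.5′, letters a–x): 1.5722/0.0833333 → 18 → s, 0.4497/0.0416667 → 10 → k; chars sk.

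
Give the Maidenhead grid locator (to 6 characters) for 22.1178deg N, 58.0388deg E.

Shift to the Maidenhead origin (180°W, 90°S): lon 238.0388, lat 112.1178.
Field: lon ⌊238.0388/20⌋ = 11 → L; lat ⌊112.1178/10⌋ = 11 → L.
Square: lon ⌊18.0388/2⌋ = 9; lat ⌊2.1178/1⌋ = 2.
Subsquare: lon ⌊0.0388/0.0833333⌋ = 0 → a; lat ⌊0.1178/0.0416667⌋ = 2 → c.

LL92ac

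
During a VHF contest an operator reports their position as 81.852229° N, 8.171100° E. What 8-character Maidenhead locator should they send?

JR41cu04

Shift to the Maidenhead origin (180°W, 90°S): lon 188.17110, lat 171.85223.
Field (20°×10°, letters A–R): 188.17110/20 → 9 → J, 171.85223/10 → 17 → R; chars JR.
Square (2°×1°, digits 0–9): 8.17110/2 → 4, 1.85223/1 → 1; chars 41.
Subsquare (5′×2.5′, letters a–x): 0.17110/0.0833333 → 2 → c, 0.85223/0.0416667 → 20 → u; chars cu.
Extended square (30″×15″, digits 0–9): 0.00443/0.00833333 → 0, 0.01890/0.00416667 → 4; chars 04.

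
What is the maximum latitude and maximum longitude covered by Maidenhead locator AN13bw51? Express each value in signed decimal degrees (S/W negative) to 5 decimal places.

Field A=0, N=13: +0·20° lon, +13·10° lat → SW at lon -180°, lat 40°.
Square 1, 3: +1·2° lon, +3·1° lat → SW at lon -178°, lat 43°.
Subsquare b=1, w=22: +1·0.0833333° lon, +22·0.0416667° lat → SW at lon -177.917°, lat 43.9167°.
Extended square 5, 1: +5·0.00833333° lon, +1·0.00416667° lat → SW at lon -177.875°, lat 43.9208°.
Cell spans 0.00833333° lon × 0.00416667° lat. NE corner is SW corner plus one full cell.
latitude 43.92500, longitude -177.86667.

43.92500, -177.86667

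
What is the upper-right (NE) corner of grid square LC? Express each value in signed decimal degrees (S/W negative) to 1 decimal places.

Field L=11, C=2: +11·20° lon, +2·10° lat → SW at lon 40°, lat -70°.
Cell spans 20° lon × 10° lat. NE corner is SW corner plus one full cell.
latitude -60.0, longitude 60.0.

-60.0, 60.0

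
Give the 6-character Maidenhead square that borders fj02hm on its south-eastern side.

FJ02il

Longitude subsquare h = 7; +1 → 8 = i.
Latitude subsquare m = 12; −1 → 11 = l.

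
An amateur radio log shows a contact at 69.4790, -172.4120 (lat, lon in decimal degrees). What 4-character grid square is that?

AP39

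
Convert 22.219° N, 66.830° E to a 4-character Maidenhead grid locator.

ML32

Shift to the Maidenhead origin (180°W, 90°S): lon 246.83, lat 112.22.
Field: 246.83/20 → 12 → M, 112.22/10 → 11 → L; chars ML.
Square: 6.83/2 → 3, 2.22/1 → 2; chars 32.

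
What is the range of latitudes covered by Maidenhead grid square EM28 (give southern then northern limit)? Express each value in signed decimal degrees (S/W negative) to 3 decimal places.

38.000, 39.000

Field E=4, M=12: +4·20° lon, +12·10° lat → SW at lon -100°, lat 30°.
Square 2, 8: +2·2° lon, +8·1° lat → SW at lon -96°, lat 38°.
Cell spans 2° lon × 1° lat.
south 38.000, north 39.000.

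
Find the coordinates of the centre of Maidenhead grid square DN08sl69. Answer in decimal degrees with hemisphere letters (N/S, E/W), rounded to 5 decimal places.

48.49792° N, 118.44583° W

Field D=3, N=13: +3·20° lon, +13·10° lat → SW at lon -120°, lat 40°.
Square 0, 8: +0·2° lon, +8·1° lat → SW at lon -120°, lat 48°.
Subsquare s=18, l=11: +18·0.0833333° lon, +11·0.0416667° lat → SW at lon -118.5°, lat 48.4583°.
Extended square 6, 9: +6·0.00833333° lon, +9·0.00416667° lat → SW at lon -118.45°, lat 48.4958°.
Cell spans 0.00833333° lon × 0.00416667° lat. Centre is SW corner plus half of each.
latitude 48.49792° N, longitude 118.44583° W.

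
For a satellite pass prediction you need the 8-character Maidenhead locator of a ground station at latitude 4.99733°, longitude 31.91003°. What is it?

Shift to the Maidenhead origin (180°W, 90°S): lon 211.91003, lat 94.99733.
Field: 211.91003/20 → 10 → K, 94.99733/10 → 9 → J; chars KJ.
Square: 11.91003/2 → 5, 4.99733/1 → 4; chars 54.
Subsquare: 1.91003/0.0833333 → 22 → w, 0.99733/0.0416667 → 23 → x; chars wx.
Extended square: 0.07670/0.00833333 → 9, 0.03900/0.00416667 → 9; chars 99.

KJ54wx99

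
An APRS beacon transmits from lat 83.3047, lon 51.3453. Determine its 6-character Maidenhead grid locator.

LR53qh

Offset from 180°W / 90°S: lon 231.3453°, lat 173.3047°.
Field (20°×10°, letters A–R): lon ⌊231.3453/20⌋ = 11 → L; lat ⌊173.3047/10⌋ = 17 → R.
Square (2°×1°, digits 0–9): lon ⌊11.3453/2⌋ = 5; lat ⌊3.3047/1⌋ = 3.
Subsquare (5′×2.5′, letters a–x): lon ⌊1.3453/0.0833333⌋ = 16 → q; lat ⌊0.3047/0.0416667⌋ = 7 → h.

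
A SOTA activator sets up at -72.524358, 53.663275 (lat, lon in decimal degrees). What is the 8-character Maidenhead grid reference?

LB67tl94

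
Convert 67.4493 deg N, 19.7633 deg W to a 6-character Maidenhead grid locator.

IP07ck

Shift to the Maidenhead origin (180°W, 90°S): lon 160.2367, lat 157.4493.
Field (20°×10°, letters A–R): 160.2367/20 → 8 → I, 157.4493/10 → 15 → P; chars IP.
Square (2°×1°, digits 0–9): 0.2367/2 → 0, 7.4493/1 → 7; chars 07.
Subsquare (5′×2.5′, letters a–x): 0.2367/0.0833333 → 2 → c, 0.4493/0.0416667 → 10 → k; chars ck.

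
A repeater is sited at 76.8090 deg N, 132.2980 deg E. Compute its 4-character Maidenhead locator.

Shift to the Maidenhead origin (180°W, 90°S): lon 312.30, lat 166.81.
Field: 312.30/20 → 15 → P, 166.81/10 → 16 → Q; chars PQ.
Square: 12.30/2 → 6, 6.81/1 → 6; chars 66.

PQ66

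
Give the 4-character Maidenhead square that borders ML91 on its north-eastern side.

NL02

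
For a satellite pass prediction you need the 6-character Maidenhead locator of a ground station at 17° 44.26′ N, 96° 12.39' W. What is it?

EK17vr

Offset from 180°W / 90°S: lon 83.7935°, lat 107.7377°.
Field: 83.7935/20 → 4 → E, 107.7377/10 → 10 → K; chars EK.
Square: 3.7935/2 → 1, 7.7377/1 → 7; chars 17.
Subsquare: 1.7935/0.0833333 → 21 → v, 0.7377/0.0416667 → 17 → r; chars vr.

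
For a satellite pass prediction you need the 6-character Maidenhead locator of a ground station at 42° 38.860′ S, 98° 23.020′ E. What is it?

NE97ei

Shift to the Maidenhead origin (180°W, 90°S): lon 278.3837, lat 47.3523.
Field: lon ⌊278.3837/20⌋ = 13 → N; lat ⌊47.3523/10⌋ = 4 → E.
Square: lon ⌊18.3837/2⌋ = 9; lat ⌊7.3523/1⌋ = 7.
Subsquare: lon ⌊0.3837/0.0833333⌋ = 4 → e; lat ⌊0.3523/0.0416667⌋ = 8 → i.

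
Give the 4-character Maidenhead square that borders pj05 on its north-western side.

OJ96

Longitude square 0; −1 → -1, wraps to 9, carry into field.
Longitude field P = 15; −1 → 14 = O.
Latitude square 5; +1 → 6.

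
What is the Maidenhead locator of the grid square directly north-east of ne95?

OE06

Longitude square 9; +1 → 10, wraps to 0, carry into field.
Longitude field N = 13; +1 → 14 = O.
Latitude square 5; +1 → 6.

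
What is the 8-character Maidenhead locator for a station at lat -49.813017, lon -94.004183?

EE20xe94

Offset from 180°W / 90°S: lon 85.99582°, lat 40.18698°.
Field: 85.99582/20 → 4 → E, 40.18698/10 → 4 → E; chars EE.
Square: 5.99582/2 → 2, 0.18698/1 → 0; chars 20.
Subsquare: 1.99582/0.0833333 → 23 → x, 0.18698/0.0416667 → 4 → e; chars xe.
Extended square: 0.07915/0.00833333 → 9, 0.02032/0.00416667 → 4; chars 94.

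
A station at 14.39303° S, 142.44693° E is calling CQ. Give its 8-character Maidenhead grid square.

QH15fo35

Shift to the Maidenhead origin (180°W, 90°S): lon 322.44693, lat 75.60697.
Field: lon ⌊322.44693/20⌋ = 16 → Q; lat ⌊75.60697/10⌋ = 7 → H.
Square: lon ⌊2.44693/2⌋ = 1; lat ⌊5.60697/1⌋ = 5.
Subsquare: lon ⌊0.44693/0.0833333⌋ = 5 → f; lat ⌊0.60697/0.0416667⌋ = 14 → o.
Extended square: lon ⌊0.03026/0.00833333⌋ = 3; lat ⌊0.02364/0.00416667⌋ = 5.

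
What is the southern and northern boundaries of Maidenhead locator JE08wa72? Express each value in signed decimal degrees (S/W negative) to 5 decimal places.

Field J=9, E=4: +9·20° lon, +4·10° lat → SW at lon 0°, lat -50°.
Square 0, 8: +0·2° lon, +8·1° lat → SW at lon 0°, lat -42°.
Subsquare w=22, a=0: +22·0.0833333° lon, +0·0.0416667° lat → SW at lon 1.83333°, lat -42°.
Extended square 7, 2: +7·0.00833333° lon, +2·0.00416667° lat → SW at lon 1.89167°, lat -41.9917°.
Cell spans 0.00833333° lon × 0.00416667° lat.
south -41.99167, north -41.98750.

-41.99167, -41.98750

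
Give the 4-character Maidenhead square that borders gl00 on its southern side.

Latitude square 0; −1 → -1, wraps to 9, carry into field.
Latitude field L = 11; −1 → 10 = K.
The longitude characters are unchanged.

GK09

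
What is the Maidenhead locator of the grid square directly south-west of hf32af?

HF22xe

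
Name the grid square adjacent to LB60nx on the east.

Longitude subsquare n = 13; +1 → 14 = o.
The latitude characters are unchanged.

LB60ox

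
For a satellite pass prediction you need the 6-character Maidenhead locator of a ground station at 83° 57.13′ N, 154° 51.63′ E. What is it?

Offset from 180°W / 90°S: lon 334.8605°, lat 173.9522°.
Field: 334.8605/20 → 16 → Q, 173.9522/10 → 17 → R; chars QR.
Square: 14.8605/2 → 7, 3.9522/1 → 3; chars 73.
Subsquare: 0.8605/0.0833333 → 10 → k, 0.9522/0.0416667 → 22 → w; chars kw.

QR73kw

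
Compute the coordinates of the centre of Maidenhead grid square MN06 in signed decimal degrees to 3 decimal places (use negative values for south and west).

46.500, 61.000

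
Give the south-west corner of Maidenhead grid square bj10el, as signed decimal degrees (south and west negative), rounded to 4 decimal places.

0.4583, -157.6667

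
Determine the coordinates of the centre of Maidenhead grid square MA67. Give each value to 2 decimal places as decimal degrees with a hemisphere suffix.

82.50° S, 73.00° E

Field M=12, A=0: +12·20° lon, +0·10° lat → SW at lon 60°, lat -90°.
Square 6, 7: +6·2° lon, +7·1° lat → SW at lon 72°, lat -83°.
Cell spans 2° lon × 1° lat. Centre is SW corner plus half of each.
latitude 82.50° S, longitude 73.00° E.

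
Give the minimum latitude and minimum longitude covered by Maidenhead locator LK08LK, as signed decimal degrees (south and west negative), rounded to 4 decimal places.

18.4167, 40.9167

Field L=11, K=10: +11·20° lon, +10·10° lat → SW at lon 40°, lat 10°.
Square 0, 8: +0·2° lon, +8·1° lat → SW at lon 40°, lat 18°.
Subsquare l=11, k=10: +11·0.0833333° lon, +10·0.0416667° lat → SW at lon 40.9167°, lat 18.4167°.
latitude 18.4167, longitude 40.9167.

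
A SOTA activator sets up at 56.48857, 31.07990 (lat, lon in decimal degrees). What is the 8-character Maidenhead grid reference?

KO56ml97

Shift to the Maidenhead origin (180°W, 90°S): lon 211.07990, lat 146.48857.
Field: lon ⌊211.07990/20⌋ = 10 → K; lat ⌊146.48857/10⌋ = 14 → O.
Square: lon ⌊11.07990/2⌋ = 5; lat ⌊6.48857/1⌋ = 6.
Subsquare: lon ⌊1.07990/0.0833333⌋ = 12 → m; lat ⌊0.48857/0.0416667⌋ = 11 → l.
Extended square: lon ⌊0.07990/0.00833333⌋ = 9; lat ⌊0.03024/0.00416667⌋ = 7.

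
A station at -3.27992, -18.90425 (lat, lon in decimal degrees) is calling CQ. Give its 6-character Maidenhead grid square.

II06nr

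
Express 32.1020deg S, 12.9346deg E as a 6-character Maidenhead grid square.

JF67lv

Shift to the Maidenhead origin (180°W, 90°S): lon 192.9346, lat 57.8980.
Field: lon ⌊192.9346/20⌋ = 9 → J; lat ⌊57.8980/10⌋ = 5 → F.
Square: lon ⌊12.9346/2⌋ = 6; lat ⌊7.8980/1⌋ = 7.
Subsquare: lon ⌊0.9346/0.0833333⌋ = 11 → l; lat ⌊0.8980/0.0416667⌋ = 21 → v.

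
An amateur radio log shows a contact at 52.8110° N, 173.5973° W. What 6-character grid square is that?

AO32et

Offset from 180°W / 90°S: lon 6.4027°, lat 142.8110°.
Field: 6.4027/20 → 0 → A, 142.8110/10 → 14 → O; chars AO.
Square: 6.4027/2 → 3, 2.8110/1 → 2; chars 32.
Subsquare: 0.4027/0.0833333 → 4 → e, 0.8110/0.0416667 → 19 → t; chars et.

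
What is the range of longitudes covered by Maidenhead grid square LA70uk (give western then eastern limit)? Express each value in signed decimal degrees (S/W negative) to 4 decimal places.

Field L=11, A=0: +11·20° lon, +0·10° lat → SW at lon 40°, lat -90°.
Square 7, 0: +7·2° lon, +0·1° lat → SW at lon 54°, lat -90°.
Subsquare u=20, k=10: +20·0.0833333° lon, +10·0.0416667° lat → SW at lon 55.6667°, lat -89.5833°.
Cell spans 0.0833333° lon × 0.0416667° lat.
west 55.6667, east 55.7500.

55.6667, 55.7500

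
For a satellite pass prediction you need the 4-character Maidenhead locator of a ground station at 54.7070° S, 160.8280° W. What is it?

AD95

Offset from 180°W / 90°S: lon 19.17°, lat 35.29°.
Field: lon ⌊19.17/20⌋ = 0 → A; lat ⌊35.29/10⌋ = 3 → D.
Square: lon ⌊19.17/2⌋ = 9; lat ⌊5.29/1⌋ = 5.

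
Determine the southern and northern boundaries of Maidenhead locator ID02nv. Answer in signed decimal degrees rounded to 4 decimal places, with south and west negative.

-57.1250, -57.0833

Field I=8, D=3: +8·20° lon, +3·10° lat → SW at lon -20°, lat -60°.
Square 0, 2: +0·2° lon, +2·1° lat → SW at lon -20°, lat -58°.
Subsquare n=13, v=21: +13·0.0833333° lon, +21·0.0416667° lat → SW at lon -18.9167°, lat -57.125°.
Cell spans 0.0833333° lon × 0.0416667° lat.
south -57.1250, north -57.0833.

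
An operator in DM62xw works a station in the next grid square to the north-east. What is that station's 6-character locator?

DM72ax

Longitude subsquare x = 23; +1 → 24, wraps to 0 = a, carry into square.
Longitude square 6; +1 → 7.
Latitude subsquare w = 22; +1 → 23 = x.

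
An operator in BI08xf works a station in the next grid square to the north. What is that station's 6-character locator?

BI08xg

Latitude subsquare f = 5; +1 → 6 = g.
The longitude characters are unchanged.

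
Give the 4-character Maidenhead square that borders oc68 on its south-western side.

Longitude square 6; −1 → 5.
Latitude square 8; −1 → 7.

OC57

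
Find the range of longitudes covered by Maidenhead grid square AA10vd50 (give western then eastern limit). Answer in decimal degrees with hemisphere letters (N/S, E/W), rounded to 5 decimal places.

Field A=0, A=0: +0·20° lon, +0·10° lat → SW at lon -180°, lat -90°.
Square 1, 0: +1·2° lon, +0·1° lat → SW at lon -178°, lat -90°.
Subsquare v=21, d=3: +21·0.0833333° lon, +3·0.0416667° lat → SW at lon -176.25°, lat -89.875°.
Extended square 5, 0: +5·0.00833333° lon, +0·0.00416667° lat → SW at lon -176.208°, lat -89.875°.
Cell spans 0.00833333° lon × 0.00416667° lat.
west 176.20833° W, east 176.20000° W.

176.20833° W, 176.20000° W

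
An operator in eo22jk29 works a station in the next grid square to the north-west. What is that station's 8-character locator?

EO22jl10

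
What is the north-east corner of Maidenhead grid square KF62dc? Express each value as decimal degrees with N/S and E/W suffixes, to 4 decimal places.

37.8750° S, 32.3333° E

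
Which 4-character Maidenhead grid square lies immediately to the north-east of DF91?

EF02

Longitude square 9; +1 → 10, wraps to 0, carry into field.
Longitude field D = 3; +1 → 4 = E.
Latitude square 1; +1 → 2.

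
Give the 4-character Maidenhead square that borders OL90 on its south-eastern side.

Longitude square 9; +1 → 10, wraps to 0, carry into field.
Longitude field O = 14; +1 → 15 = P.
Latitude square 0; −1 → -1, wraps to 9, carry into field.
Latitude field L = 11; −1 → 10 = K.

PK09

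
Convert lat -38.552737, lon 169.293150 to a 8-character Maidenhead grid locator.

Shift to the Maidenhead origin (180°W, 90°S): lon 349.29315, lat 51.44726.
Field (20°×10°, letters A–R): lon ⌊349.29315/20⌋ = 17 → R; lat ⌊51.44726/10⌋ = 5 → F.
Square (2°×1°, digits 0–9): lon ⌊9.29315/2⌋ = 4; lat ⌊1.44726/1⌋ = 1.
Subsquare (5′×2.5′, letters a–x): lon ⌊1.29315/0.0833333⌋ = 15 → p; lat ⌊0.44726/0.0416667⌋ = 10 → k.
Extended square (30″×15″, digits 0–9): lon ⌊0.04315/0.00833333⌋ = 5; lat ⌊0.03060/0.00416667⌋ = 7.

RF41pk57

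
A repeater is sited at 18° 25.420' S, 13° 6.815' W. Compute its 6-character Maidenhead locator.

IH31kn

Add 180° to longitude and 90° to latitude: 166.8864, 71.5763.
Field (20°×10°, letters A–R): lon ⌊166.8864/20⌋ = 8 → I; lat ⌊71.5763/10⌋ = 7 → H.
Square (2°×1°, digits 0–9): lon ⌊6.8864/2⌋ = 3; lat ⌊1.5763/1⌋ = 1.
Subsquare (5′×2.5′, letters a–x): lon ⌊0.8864/0.0833333⌋ = 10 → k; lat ⌊0.5763/0.0416667⌋ = 13 → n.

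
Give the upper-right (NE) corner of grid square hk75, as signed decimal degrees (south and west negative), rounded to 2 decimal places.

Field H=7, K=10: +7·20° lon, +10·10° lat → SW at lon -40°, lat 10°.
Square 7, 5: +7·2° lon, +5·1° lat → SW at lon -26°, lat 15°.
Cell spans 2° lon × 1° lat. NE corner is SW corner plus one full cell.
latitude 16.00, longitude -24.00.

16.00, -24.00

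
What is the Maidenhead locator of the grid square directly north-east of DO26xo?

Longitude subsquare x = 23; +1 → 24, wraps to 0 = a, carry into square.
Longitude square 2; +1 → 3.
Latitude subsquare o = 14; +1 → 15 = p.

DO36ap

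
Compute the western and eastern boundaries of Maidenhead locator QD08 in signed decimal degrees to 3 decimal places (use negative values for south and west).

Field Q=16, D=3: +16·20° lon, +3·10° lat → SW at lon 140°, lat -60°.
Square 0, 8: +0·2° lon, +8·1° lat → SW at lon 140°, lat -52°.
Cell spans 2° lon × 1° lat.
west 140.000, east 142.000.

140.000, 142.000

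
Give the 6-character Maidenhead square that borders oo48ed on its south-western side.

OO48dc

Longitude subsquare e = 4; −1 → 3 = d.
Latitude subsquare d = 3; −1 → 2 = c.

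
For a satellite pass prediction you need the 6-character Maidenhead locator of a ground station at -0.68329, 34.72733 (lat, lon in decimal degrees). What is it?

Offset from 180°W / 90°S: lon 214.7273°, lat 89.3167°.
Field: lon ⌊214.7273/20⌋ = 10 → K; lat ⌊89.3167/10⌋ = 8 → I.
Square: lon ⌊14.7273/2⌋ = 7; lat ⌊9.3167/1⌋ = 9.
Subsquare: lon ⌊0.7273/0.0833333⌋ = 8 → i; lat ⌊0.3167/0.0416667⌋ = 7 → h.

KI79ih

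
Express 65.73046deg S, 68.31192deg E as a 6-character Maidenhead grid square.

MC44dg

Offset from 180°W / 90°S: lon 248.3119°, lat 24.2695°.
Field: lon ⌊248.3119/20⌋ = 12 → M; lat ⌊24.2695/10⌋ = 2 → C.
Square: lon ⌊8.3119/2⌋ = 4; lat ⌊4.2695/1⌋ = 4.
Subsquare: lon ⌊0.3119/0.0833333⌋ = 3 → d; lat ⌊0.2695/0.0416667⌋ = 6 → g.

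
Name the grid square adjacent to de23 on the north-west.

Longitude square 2; −1 → 1.
Latitude square 3; +1 → 4.

DE14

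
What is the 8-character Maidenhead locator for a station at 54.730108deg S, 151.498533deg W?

Offset from 180°W / 90°S: lon 28.50147°, lat 35.26989°.
Field: 28.50147/20 → 1 → B, 35.26989/10 → 3 → D; chars BD.
Square: 8.50147/2 → 4, 5.26989/1 → 5; chars 45.
Subsquare: 0.50147/0.0833333 → 6 → g, 0.26989/0.0416667 → 6 → g; chars gg.
Extended square: 0.00147/0.00833333 → 0, 0.01989/0.00416667 → 4; chars 04.

BD45gg04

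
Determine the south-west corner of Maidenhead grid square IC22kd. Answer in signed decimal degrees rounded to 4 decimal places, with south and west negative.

Field I=8, C=2: +8·20° lon, +2·10° lat → SW at lon -20°, lat -70°.
Square 2, 2: +2·2° lon, +2·1° lat → SW at lon -16°, lat -68°.
Subsquare k=10, d=3: +10·0.0833333° lon, +3·0.0416667° lat → SW at lon -15.1667°, lat -67.875°.
latitude -67.8750, longitude -15.1667.

-67.8750, -15.1667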